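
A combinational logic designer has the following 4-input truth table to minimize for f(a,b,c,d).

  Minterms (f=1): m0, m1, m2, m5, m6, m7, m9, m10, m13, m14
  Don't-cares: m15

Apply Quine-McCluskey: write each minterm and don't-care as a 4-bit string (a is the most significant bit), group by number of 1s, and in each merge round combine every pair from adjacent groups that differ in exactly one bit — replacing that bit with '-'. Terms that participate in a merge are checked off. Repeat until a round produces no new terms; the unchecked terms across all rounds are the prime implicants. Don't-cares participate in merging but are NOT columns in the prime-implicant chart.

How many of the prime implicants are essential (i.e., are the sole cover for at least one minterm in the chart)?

2

Round 0: 0000✓ 0001✓ 0010✓ 0101✓ 0110✓ 0111✓ 1001✓ 1010✓ 1101✓ 1110✓ 1111✓
Round 1: -001✓ -010✓ -101✓ -110✓ -111✓ 0-01✓ 0-10✓ 00-0 000- 01-1✓ 011-✓ 1-01✓ 1-10✓ 11-1✓ 111-✓
Round 2: --01 --10 -1-1 -11-
PIs = {--01, --10, -1-1, -11-, 00-0, 000-}
Coverage chart:
  m0: 00-0,000-
  m1: --01,000-
  m2: --10,00-0
  m5: --01,-1-1
  m6: --10,-11-
  m7: -1-1,-11-
  m9: --01 ←essential
  m10: --10 ←essential
  m13: --01,-1-1
  m14: --10,-11-
Essential: --01, --10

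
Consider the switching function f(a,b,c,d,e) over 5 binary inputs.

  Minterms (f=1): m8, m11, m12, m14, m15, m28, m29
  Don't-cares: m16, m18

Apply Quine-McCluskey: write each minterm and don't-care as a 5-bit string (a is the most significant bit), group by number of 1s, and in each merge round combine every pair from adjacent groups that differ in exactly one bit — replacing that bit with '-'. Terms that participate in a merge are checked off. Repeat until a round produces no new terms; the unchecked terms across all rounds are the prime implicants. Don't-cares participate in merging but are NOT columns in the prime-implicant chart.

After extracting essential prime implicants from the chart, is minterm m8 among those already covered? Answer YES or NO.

[col 0] 01000*, 01011*, 01100*, 01110*, 01111*, 10000*, 10010*, 11100*, 11101*
[col 1] -1100, 01-00, 01-11, 011-0, 0111-, 100-0, 1110-
Prime implicants: -1100, 01-00, 01-11, 011-0, 0111-, 100-0, 1110-
PI chart (minterm → PIs covering it):
  8 | 01-00  (sole → essential)
  11 | 01-11  (sole → essential)
  12 | -1100,01-00,011-0
  14 | 011-0,0111-
  15 | 01-11,0111-
  28 | -1100,1110-
  29 | 1110-  (sole → essential)
Essential prime implicants: 01-00, 01-11, 1110-

YES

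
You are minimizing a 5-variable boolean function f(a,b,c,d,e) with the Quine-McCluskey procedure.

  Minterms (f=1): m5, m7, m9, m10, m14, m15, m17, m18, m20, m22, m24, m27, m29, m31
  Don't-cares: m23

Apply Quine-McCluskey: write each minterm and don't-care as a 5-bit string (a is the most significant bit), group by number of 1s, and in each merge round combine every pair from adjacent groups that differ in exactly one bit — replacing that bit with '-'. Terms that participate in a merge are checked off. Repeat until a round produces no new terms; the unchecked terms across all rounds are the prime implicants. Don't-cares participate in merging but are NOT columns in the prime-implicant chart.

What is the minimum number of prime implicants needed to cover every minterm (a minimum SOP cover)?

10

size-2^0 implicants → 00101(✓)  00111(✓)  01001  01010(✓)  01110(✓)  01111(✓)  10001  10010(✓)  10100(✓)  10110(✓)  10111(✓)  11000  11011(✓)  11101(✓)  11111(✓)
size-2^1 implicants → -0111(✓)  -1111(✓)  0-111(✓)  001-1  01-10  0111-  1-111(✓)  10-10  101-0  1011-  11-11  111-1
size-2^2 implicants → --111
Unchecked terms (primes): --111, 001-1, 01-10, 01001, 0111-, 10-10, 10001, 101-0, 1011-, 11-11, 11000, 111-1
Minterm coverage:
  m5 ⊆ 001-1 [E]
  m7 ⊆ --111,001-1
  m9 ⊆ 01001 [E]
  m10 ⊆ 01-10 [E]
  m14 ⊆ 01-10,0111-
  m15 ⊆ --111,0111-
  m17 ⊆ 10001 [E]
  m18 ⊆ 10-10 [E]
  m20 ⊆ 101-0 [E]
  m22 ⊆ 10-10,101-0,1011-
  m24 ⊆ 11000 [E]
  m27 ⊆ 11-11 [E]
  m29 ⊆ 111-1 [E]
  m31 ⊆ --111,11-11,111-1
E = {001-1, 01-10, 01001, 10-10, 10001, 101-0, 11-11, 11000, 111-1}
Petrick residual → --111
Cover = cde + a'b'ce + a'bde' + a'bc'd'e + ab'de' + ab'c'd'e + ab'ce' + abde + abc'd'e' + abce  |cover|=10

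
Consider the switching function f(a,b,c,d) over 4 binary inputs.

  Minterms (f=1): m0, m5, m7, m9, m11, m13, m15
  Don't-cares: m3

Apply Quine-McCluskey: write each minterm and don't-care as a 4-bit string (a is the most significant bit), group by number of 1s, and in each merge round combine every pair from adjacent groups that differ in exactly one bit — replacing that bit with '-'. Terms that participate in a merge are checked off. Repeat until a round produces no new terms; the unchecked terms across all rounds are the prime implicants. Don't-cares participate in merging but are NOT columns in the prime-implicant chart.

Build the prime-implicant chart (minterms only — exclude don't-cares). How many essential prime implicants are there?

size-2^0 implicants → 0000  0011(✓)  0101(✓)  0111(✓)  1001(✓)  1011(✓)  1101(✓)  1111(✓)
size-2^1 implicants → -011(✓)  -101(✓)  -111(✓)  0-11(✓)  01-1(✓)  1-01(✓)  1-11(✓)  10-1(✓)  11-1(✓)
size-2^2 implicants → --11  -1-1  1--1
Unchecked terms (primes): --11, -1-1, 0000, 1--1
Minterm coverage:
  m0 ⊆ 0000 [E]
  m5 ⊆ -1-1 [E]
  m7 ⊆ --11,-1-1
  m9 ⊆ 1--1 [E]
  m11 ⊆ --11,1--1
  m13 ⊆ -1-1,1--1
  m15 ⊆ --11,-1-1,1--1
E = {-1-1, 0000, 1--1}

3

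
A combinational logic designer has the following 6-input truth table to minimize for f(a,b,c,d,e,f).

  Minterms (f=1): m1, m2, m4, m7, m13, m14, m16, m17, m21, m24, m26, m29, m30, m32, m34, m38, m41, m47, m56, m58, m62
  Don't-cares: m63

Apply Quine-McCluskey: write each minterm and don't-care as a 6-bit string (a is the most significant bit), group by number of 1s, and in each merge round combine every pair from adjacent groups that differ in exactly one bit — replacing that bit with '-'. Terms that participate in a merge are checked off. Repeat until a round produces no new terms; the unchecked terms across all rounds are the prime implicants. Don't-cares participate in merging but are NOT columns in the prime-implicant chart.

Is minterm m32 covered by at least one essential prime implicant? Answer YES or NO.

Round 0: 000001✓ 000010✓ 000100 000111 001101✓ 001110✓ 010000✓ 010001✓ 010101✓ 011000✓ 011010✓ 011101✓ 011110✓ 100000✓ 100010✓ 100110✓ 101001 101111✓ 111000✓ 111010✓ 111110✓ 111111✓
Round 1: -00010 -11000✓ -11010✓ -11110✓ 0-0001 0-1101 0-1110 01-000 01-101 010-01 01000- 011-10✓ 0110-0✓ 1-1111 100-10 1000-0 111-10✓ 1110-0✓ 11111-
Round 2: -11-10 -110-0
PIs = {-00010, -11-10, -110-0, 0-0001, 0-1101, 0-1110, 000100, 000111, 01-000, 01-101, 010-01, 01000-, 1-1111, 100-10, 1000-0, 101001, 11111-}
Coverage chart:
  m1: 0-0001 ←essential
  m2: -00010 ←essential
  m4: 000100 ←essential
  m7: 000111 ←essential
  m13: 0-1101 ←essential
  m14: 0-1110 ←essential
  m16: 01-000,01000-
  m17: 0-0001,010-01,01000-
  m21: 01-101,010-01
  m24: -110-0,01-000
  m26: -11-10,-110-0
  m29: 0-1101,01-101
  m30: -11-10,0-1110
  m32: 1000-0 ←essential
  m34: -00010,100-10,1000-0
  m38: 100-10 ←essential
  m41: 101001 ←essential
  m47: 1-1111 ←essential
  m56: -110-0 ←essential
  m58: -11-10,-110-0
  m62: -11-10,11111-
Essential: -00010, -110-0, 0-0001, 0-1101, 0-1110, 000100, 000111, 1-1111, 100-10, 1000-0, 101001

YES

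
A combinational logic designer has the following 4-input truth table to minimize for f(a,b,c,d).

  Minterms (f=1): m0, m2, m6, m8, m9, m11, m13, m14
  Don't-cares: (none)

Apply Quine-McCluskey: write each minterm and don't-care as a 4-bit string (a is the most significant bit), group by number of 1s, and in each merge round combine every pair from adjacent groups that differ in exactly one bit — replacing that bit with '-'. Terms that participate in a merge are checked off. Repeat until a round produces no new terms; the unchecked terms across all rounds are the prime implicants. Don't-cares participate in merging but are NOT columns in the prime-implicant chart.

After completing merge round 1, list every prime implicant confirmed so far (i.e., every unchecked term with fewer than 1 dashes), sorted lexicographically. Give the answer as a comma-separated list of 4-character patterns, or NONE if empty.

NONE

size-2^0 implicants → 0000(✓)  0010(✓)  0110(✓)  1000(✓)  1001(✓)  1011(✓)  1101(✓)  1110(✓)
size-2^1 implicants → -000  -110  0-10  00-0  1-01  10-1  100-
Unchecked terms (primes): -000, -110, 0-10, 00-0, 1-01, 10-1, 100-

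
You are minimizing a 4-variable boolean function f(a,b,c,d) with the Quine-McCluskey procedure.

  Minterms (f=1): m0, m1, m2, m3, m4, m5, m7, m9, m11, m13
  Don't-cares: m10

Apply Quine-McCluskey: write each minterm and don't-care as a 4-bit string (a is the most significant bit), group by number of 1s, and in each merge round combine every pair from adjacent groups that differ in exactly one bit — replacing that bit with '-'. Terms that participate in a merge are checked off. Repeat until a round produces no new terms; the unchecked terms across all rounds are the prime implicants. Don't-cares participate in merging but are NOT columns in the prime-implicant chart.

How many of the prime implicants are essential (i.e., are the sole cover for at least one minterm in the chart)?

size-2^0 implicants → 0000(✓)  0001(✓)  0010(✓)  0011(✓)  0100(✓)  0101(✓)  0111(✓)  1001(✓)  1010(✓)  1011(✓)  1101(✓)
size-2^1 implicants → -001(✓)  -010(✓)  -011(✓)  -101(✓)  0-00(✓)  0-01(✓)  0-11(✓)  00-0(✓)  00-1(✓)  000-(✓)  001-(✓)  01-1(✓)  010-(✓)  1-01(✓)  10-1(✓)  101-(✓)
size-2^2 implicants → --01  -0-1  -01-  0--1  0-0-  00--
Unchecked terms (primes): --01, -0-1, -01-, 0--1, 0-0-, 00--
Minterm coverage:
  m0 ⊆ 0-0-,00--
  m1 ⊆ --01,-0-1,0--1,0-0-,00--
  m2 ⊆ -01-,00--
  m3 ⊆ -0-1,-01-,0--1,00--
  m4 ⊆ 0-0- [E]
  m5 ⊆ --01,0--1,0-0-
  m7 ⊆ 0--1 [E]
  m9 ⊆ --01,-0-1
  m11 ⊆ -0-1,-01-
  m13 ⊆ --01 [E]
E = {--01, 0--1, 0-0-}

3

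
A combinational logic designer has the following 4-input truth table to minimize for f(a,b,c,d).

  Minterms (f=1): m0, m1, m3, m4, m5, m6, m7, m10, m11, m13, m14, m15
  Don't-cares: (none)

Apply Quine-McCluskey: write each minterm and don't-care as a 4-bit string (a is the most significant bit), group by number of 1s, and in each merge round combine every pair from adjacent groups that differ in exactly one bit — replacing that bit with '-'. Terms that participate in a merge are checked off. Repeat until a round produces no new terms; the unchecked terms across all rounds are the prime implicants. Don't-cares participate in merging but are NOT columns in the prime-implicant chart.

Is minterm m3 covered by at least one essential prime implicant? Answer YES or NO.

[col 0] 0000*, 0001*, 0011*, 0100*, 0101*, 0110*, 0111*, 1010*, 1011*, 1101*, 1110*, 1111*
[col 1] -011*, -101*, -110*, -111*, 0-00*, 0-01*, 0-11*, 00-1*, 000-*, 01-0*, 01-1*, 010-*, 011-*, 1-10*, 1-11*, 101-*, 11-1*, 111-*
[col 2] --11, -1-1, -11-, 0--1, 0-0-, 01--, 1-1-
Prime implicants: --11, -1-1, -11-, 0--1, 0-0-, 01--, 1-1-
PI chart (minterm → PIs covering it):
  0 | 0-0-  (sole → essential)
  1 | 0--1,0-0-
  3 | --11,0--1
  4 | 0-0-,01--
  5 | -1-1,0--1,0-0-,01--
  6 | -11-,01--
  7 | --11,-1-1,-11-,0--1,01--
  10 | 1-1-  (sole → essential)
  11 | --11,1-1-
  13 | -1-1  (sole → essential)
  14 | -11-,1-1-
  15 | --11,-1-1,-11-,1-1-
Essential prime implicants: -1-1, 0-0-, 1-1-

NO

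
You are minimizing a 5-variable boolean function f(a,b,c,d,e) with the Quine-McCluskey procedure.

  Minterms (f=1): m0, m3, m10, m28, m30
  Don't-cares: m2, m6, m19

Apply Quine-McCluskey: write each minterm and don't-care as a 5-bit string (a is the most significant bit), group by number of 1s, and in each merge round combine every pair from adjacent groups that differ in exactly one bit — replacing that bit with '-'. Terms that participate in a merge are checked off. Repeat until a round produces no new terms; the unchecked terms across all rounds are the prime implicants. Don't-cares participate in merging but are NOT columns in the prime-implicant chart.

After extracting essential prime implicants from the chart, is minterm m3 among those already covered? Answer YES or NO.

Round 0: 00000✓ 00010✓ 00011✓ 00110✓ 01010✓ 10011✓ 11100✓ 11110✓
Round 1: -0011 0-010 00-10 000-0 0001- 111-0
PIs = {-0011, 0-010, 00-10, 000-0, 0001-, 111-0}
Coverage chart:
  m0: 000-0 ←essential
  m3: -0011,0001-
  m10: 0-010 ←essential
  m28: 111-0 ←essential
  m30: 111-0 ←essential
Essential: 0-010, 000-0, 111-0

NO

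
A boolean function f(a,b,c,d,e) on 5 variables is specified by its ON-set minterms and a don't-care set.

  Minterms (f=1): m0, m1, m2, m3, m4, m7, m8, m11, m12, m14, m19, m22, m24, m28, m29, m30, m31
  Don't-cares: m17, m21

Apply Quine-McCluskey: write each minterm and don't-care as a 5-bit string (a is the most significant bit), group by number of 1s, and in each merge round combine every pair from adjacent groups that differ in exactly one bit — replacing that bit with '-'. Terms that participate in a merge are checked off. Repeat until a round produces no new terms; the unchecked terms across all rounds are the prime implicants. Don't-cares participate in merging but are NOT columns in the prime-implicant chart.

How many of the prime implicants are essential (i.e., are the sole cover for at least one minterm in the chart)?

size-2^0 implicants → 00000(✓)  00001(✓)  00010(✓)  00011(✓)  00100(✓)  00111(✓)  01000(✓)  01011(✓)  01100(✓)  01110(✓)  10001(✓)  10011(✓)  10101(✓)  10110(✓)  11000(✓)  11100(✓)  11101(✓)  11110(✓)  11111(✓)
size-2^1 implicants → -0001(✓)  -0011(✓)  -1000(✓)  -1100(✓)  -1110(✓)  0-000(✓)  0-011  0-100(✓)  00-00(✓)  00-11  000-0(✓)  000-1(✓)  0000-(✓)  0001-(✓)  01-00(✓)  011-0(✓)  1-101  1-110  10-01  100-1(✓)  11-00(✓)  111-0(✓)  111-1(✓)  1110-(✓)  1111-(✓)
size-2^2 implicants → -00-1  -1-00  -11-0  0--00  000--  111--
Unchecked terms (primes): -00-1, -1-00, -11-0, 0--00, 0-011, 00-11, 000--, 1-101, 1-110, 10-01, 111--
Minterm coverage:
  m0 ⊆ 0--00,000--
  m1 ⊆ -00-1,000--
  m2 ⊆ 000-- [E]
  m3 ⊆ -00-1,0-011,00-11,000--
  m4 ⊆ 0--00 [E]
  m7 ⊆ 00-11 [E]
  m8 ⊆ -1-00,0--00
  m11 ⊆ 0-011 [E]
  m12 ⊆ -1-00,-11-0,0--00
  m14 ⊆ -11-0 [E]
  m19 ⊆ -00-1 [E]
  m22 ⊆ 1-110 [E]
  m24 ⊆ -1-00 [E]
  m28 ⊆ -1-00,-11-0,111--
  m29 ⊆ 1-101,111--
  m30 ⊆ -11-0,1-110,111--
  m31 ⊆ 111-- [E]
E = {-00-1, -1-00, -11-0, 0--00, 0-011, 00-11, 000--, 1-110, 111--}

9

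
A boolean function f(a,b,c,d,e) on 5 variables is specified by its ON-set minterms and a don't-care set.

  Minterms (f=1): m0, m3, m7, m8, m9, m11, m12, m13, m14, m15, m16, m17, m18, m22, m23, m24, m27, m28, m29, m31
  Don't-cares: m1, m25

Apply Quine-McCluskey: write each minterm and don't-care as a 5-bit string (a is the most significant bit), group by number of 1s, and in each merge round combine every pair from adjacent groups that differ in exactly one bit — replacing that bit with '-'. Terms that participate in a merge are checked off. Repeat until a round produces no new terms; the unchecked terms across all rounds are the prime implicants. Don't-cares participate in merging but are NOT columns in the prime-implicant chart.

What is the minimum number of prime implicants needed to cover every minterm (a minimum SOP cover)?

7

size-2^0 implicants → 00000(✓)  00001(✓)  00011(✓)  00111(✓)  01000(✓)  01001(✓)  01011(✓)  01100(✓)  01101(✓)  01110(✓)  01111(✓)  10000(✓)  10001(✓)  10010(✓)  10110(✓)  10111(✓)  11000(✓)  11001(✓)  11011(✓)  11100(✓)  11101(✓)  11111(✓)
size-2^1 implicants → -0000(✓)  -0001(✓)  -0111(✓)  -1000(✓)  -1001(✓)  -1011(✓)  -1100(✓)  -1101(✓)  -1111(✓)  0-000(✓)  0-001(✓)  0-011(✓)  0-111(✓)  00-11(✓)  000-1(✓)  0000-(✓)  01-00(✓)  01-01(✓)  01-11(✓)  010-1(✓)  0100-(✓)  011-0(✓)  011-1(✓)  0110-(✓)  0111-(✓)  1-000(✓)  1-001(✓)  1-111(✓)  10-10  100-0  1000-(✓)  1011-  11-00(✓)  11-01(✓)  11-11(✓)  110-1(✓)  1100-(✓)  111-1(✓)  1110-(✓)
size-2^2 implicants → --000(✓)  --001(✓)  --111  -000-(✓)  -1-00(✓)  -1-01(✓)  -1-11(✓)  -10-1(✓)  -100-(✓)  -11-1(✓)  -110-(✓)  0--11  0-0-1  0-00-(✓)  01--1(✓)  01-0-(✓)  011--  1-00-(✓)  11--1(✓)  11-0-(✓)
size-2^3 implicants → --00-  -1--1  -1-0-
Unchecked terms (primes): --00-, --111, -1--1, -1-0-, 0--11, 0-0-1, 011--, 10-10, 100-0, 1011-
Minterm coverage:
  m0 ⊆ --00- [E]
  m3 ⊆ 0--11,0-0-1
  m7 ⊆ --111,0--11
  m8 ⊆ --00-,-1-0-
  m9 ⊆ --00-,-1--1,-1-0-,0-0-1
  m11 ⊆ -1--1,0--11,0-0-1
  m12 ⊆ -1-0-,011--
  m13 ⊆ -1--1,-1-0-,011--
  m14 ⊆ 011-- [E]
  m15 ⊆ --111,-1--1,0--11,011--
  m16 ⊆ --00-,100-0
  m17 ⊆ --00- [E]
  m18 ⊆ 10-10,100-0
  m22 ⊆ 10-10,1011-
  m23 ⊆ --111,1011-
  m24 ⊆ --00-,-1-0-
  m27 ⊆ -1--1 [E]
  m28 ⊆ -1-0- [E]
  m29 ⊆ -1--1,-1-0-
  m31 ⊆ --111,-1--1
E = {--00-, -1--1, -1-0-, 011--}
Petrick residual → --111, 0--11, 10-10
Cover = c'd' + cde + be + bd' + a'de + a'bc + ab'de'  |cover|=7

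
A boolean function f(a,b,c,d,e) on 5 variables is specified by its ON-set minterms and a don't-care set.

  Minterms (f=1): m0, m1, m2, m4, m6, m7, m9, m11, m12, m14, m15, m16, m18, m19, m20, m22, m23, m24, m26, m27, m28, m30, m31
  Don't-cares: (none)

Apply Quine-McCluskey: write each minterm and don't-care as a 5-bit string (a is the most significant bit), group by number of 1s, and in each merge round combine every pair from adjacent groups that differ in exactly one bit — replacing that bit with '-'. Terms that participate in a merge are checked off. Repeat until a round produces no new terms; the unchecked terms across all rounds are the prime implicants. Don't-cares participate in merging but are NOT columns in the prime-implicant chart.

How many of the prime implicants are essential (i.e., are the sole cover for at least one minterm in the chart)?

[col 0] 00000*, 00001*, 00010*, 00100*, 00110*, 00111*, 01001*, 01011*, 01100*, 01110*, 01111*, 10000*, 10010*, 10011*, 10100*, 10110*, 10111*, 11000*, 11010*, 11011*, 11100*, 11110*, 11111*
[col 1] -0000*, -0010*, -0100*, -0110*, -0111*, -1011*, -1100*, -1110*, -1111*, 0-001, 0-100*, 0-110*, 0-111*, 00-00*, 00-10*, 000-0*, 0000-, 001-0*, 0011-*, 01-11*, 010-1, 011-0*, 0111-*, 1-000*, 1-010*, 1-011*, 1-100*, 1-110*, 1-111*, 10-00*, 10-10*, 10-11*, 100-0*, 1001-*, 101-0*, 1011-*, 11-00*, 11-10*, 11-11*, 110-0*, 1101-*, 111-0*, 1111-*
[col 2] --100*, --110*, --111*, -0-00*, -0-10*, -00-0*, -01-0*, -011-*, -1-11, -11-0*, -111-*, 0-1-0*, 0-11-*, 00--0*, 1--00*, 1--10*, 1--11*, 1-0-0*, 1-01-*, 1-1-0*, 1-11-*, 10--0*, 10-1-*, 11--0*, 11-1-*
[col 3] --1-0, --11-, -0--0, 1---0, 1--1-
Prime implicants: --1-0, --11-, -0--0, -1-11, 0-001, 0000-, 010-1, 1---0, 1--1-
PI chart (minterm → PIs covering it):
  0 | -0--0,0000-
  1 | 0-001,0000-
  2 | -0--0  (sole → essential)
  4 | --1-0,-0--0
  6 | --1-0,--11-,-0--0
  7 | --11-  (sole → essential)
  9 | 0-001,010-1
  11 | -1-11,010-1
  12 | --1-0  (sole → essential)
  14 | --1-0,--11-
  15 | --11-,-1-11
  16 | -0--0,1---0
  18 | -0--0,1---0,1--1-
  19 | 1--1-  (sole → essential)
  20 | --1-0,-0--0,1---0
  22 | --1-0,--11-,-0--0,1---0,1--1-
  23 | --11-,1--1-
  24 | 1---0  (sole → essential)
  26 | 1---0,1--1-
  27 | -1-11,1--1-
  28 | --1-0,1---0
  30 | --1-0,--11-,1---0,1--1-
  31 | --11-,-1-11,1--1-
Essential prime implicants: --1-0, --11-, -0--0, 1---0, 1--1-

5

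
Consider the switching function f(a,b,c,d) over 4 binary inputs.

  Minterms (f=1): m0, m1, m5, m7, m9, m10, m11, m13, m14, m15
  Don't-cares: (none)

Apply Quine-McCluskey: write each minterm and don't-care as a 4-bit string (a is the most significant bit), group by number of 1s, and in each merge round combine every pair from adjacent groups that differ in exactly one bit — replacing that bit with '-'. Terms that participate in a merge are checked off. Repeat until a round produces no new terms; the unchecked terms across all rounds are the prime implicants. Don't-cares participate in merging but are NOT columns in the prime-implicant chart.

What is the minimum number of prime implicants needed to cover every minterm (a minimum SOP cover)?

4

Round 0: 0000✓ 0001✓ 0101✓ 0111✓ 1001✓ 1010✓ 1011✓ 1101✓ 1110✓ 1111✓
Round 1: -001✓ -101✓ -111✓ 0-01✓ 000- 01-1✓ 1-01✓ 1-10✓ 1-11✓ 10-1✓ 101-✓ 11-1✓ 111-✓
Round 2: --01 -1-1 1--1 1-1-
PIs = {--01, -1-1, 000-, 1--1, 1-1-}
Coverage chart:
  m0: 000- ←essential
  m1: --01,000-
  m5: --01,-1-1
  m7: -1-1 ←essential
  m9: --01,1--1
  m10: 1-1- ←essential
  m11: 1--1,1-1-
  m13: --01,-1-1,1--1
  m14: 1-1- ←essential
  m15: -1-1,1--1,1-1-
Essential: -1-1, 000-, 1-1-
Petrick residual → --01
Min cover (4 terms): c'd + bd + a'b'c' + ac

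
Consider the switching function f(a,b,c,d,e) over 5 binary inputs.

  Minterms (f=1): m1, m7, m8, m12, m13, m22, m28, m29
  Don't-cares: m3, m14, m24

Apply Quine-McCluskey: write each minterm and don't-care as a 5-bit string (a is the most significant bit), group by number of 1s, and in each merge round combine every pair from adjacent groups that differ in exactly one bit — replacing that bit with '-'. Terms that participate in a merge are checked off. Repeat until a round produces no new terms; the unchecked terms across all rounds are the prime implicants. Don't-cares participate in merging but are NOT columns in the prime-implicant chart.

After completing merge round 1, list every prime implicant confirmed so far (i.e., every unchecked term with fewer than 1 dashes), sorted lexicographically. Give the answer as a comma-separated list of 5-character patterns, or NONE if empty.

10110

size-2^0 implicants → 00001(✓)  00011(✓)  00111(✓)  01000(✓)  01100(✓)  01101(✓)  01110(✓)  10110  11000(✓)  11100(✓)  11101(✓)
size-2^1 implicants → -1000(✓)  -1100(✓)  -1101(✓)  00-11  000-1  01-00(✓)  011-0  0110-(✓)  11-00(✓)  1110-(✓)
size-2^2 implicants → -1-00  -110-
Unchecked terms (primes): -1-00, -110-, 00-11, 000-1, 011-0, 10110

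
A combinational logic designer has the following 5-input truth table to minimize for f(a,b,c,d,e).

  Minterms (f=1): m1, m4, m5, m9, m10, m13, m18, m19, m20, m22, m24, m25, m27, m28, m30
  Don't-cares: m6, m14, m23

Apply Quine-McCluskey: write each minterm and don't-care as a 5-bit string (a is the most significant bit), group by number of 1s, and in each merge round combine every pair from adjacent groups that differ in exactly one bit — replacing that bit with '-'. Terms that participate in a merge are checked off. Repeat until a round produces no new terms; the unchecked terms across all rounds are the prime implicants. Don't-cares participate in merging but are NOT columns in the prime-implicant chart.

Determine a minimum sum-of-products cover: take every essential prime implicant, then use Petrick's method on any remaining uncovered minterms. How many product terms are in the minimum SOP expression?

Round 0: 00001✓ 00100✓ 00101✓ 00110✓ 01001✓ 01010✓ 01101✓ 01110✓ 10010✓ 10011✓ 10100✓ 10110✓ 10111✓ 11000✓ 11001✓ 11011✓ 11100✓ 11110✓
Round 1: -0100✓ -0110✓ -1001 -1110✓ 0-001✓ 0-101✓ 0-110✓ 00-01✓ 001-0✓ 0010- 01-01✓ 01-10 1-011 1-100✓ 1-110✓ 10-10✓ 10-11✓ 1001-✓ 101-0✓ 1011-✓ 11-00 110-1 1100- 111-0✓
Round 2: --110 -01-0 0--01 1-1-0 10-1-
PIs = {--110, -01-0, -1001, 0--01, 0010-, 01-10, 1-011, 1-1-0, 10-1-, 11-00, 110-1, 1100-}
Coverage chart:
  m1: 0--01 ←essential
  m4: -01-0,0010-
  m5: 0--01,0010-
  m9: -1001,0--01
  m10: 01-10 ←essential
  m13: 0--01 ←essential
  m18: 10-1- ←essential
  m19: 1-011,10-1-
  m20: -01-0,1-1-0
  m22: --110,-01-0,1-1-0,10-1-
  m24: 11-00,1100-
  m25: -1001,110-1,1100-
  m27: 1-011,110-1
  m28: 1-1-0,11-00
  m30: --110,1-1-0
Essential: 0--01, 01-10, 10-1-
Petrick residual → --110, -01-0, 11-00, 110-1
Min cover (7 terms): cde' + b'ce' + a'd'e + a'bde' + ab'd + abd'e' + abc'e

7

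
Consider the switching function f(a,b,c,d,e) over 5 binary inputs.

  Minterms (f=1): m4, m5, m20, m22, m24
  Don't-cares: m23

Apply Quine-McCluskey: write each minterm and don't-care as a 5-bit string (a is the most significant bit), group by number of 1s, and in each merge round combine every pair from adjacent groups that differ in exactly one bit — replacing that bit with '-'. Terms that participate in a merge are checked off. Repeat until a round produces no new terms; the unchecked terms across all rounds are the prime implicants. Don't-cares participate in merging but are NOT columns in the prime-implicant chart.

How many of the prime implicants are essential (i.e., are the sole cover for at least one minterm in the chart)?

2

size-2^0 implicants → 00100(✓)  00101(✓)  10100(✓)  10110(✓)  10111(✓)  11000
size-2^1 implicants → -0100  0010-  101-0  1011-
Unchecked terms (primes): -0100, 0010-, 101-0, 1011-, 11000
Minterm coverage:
  m4 ⊆ -0100,0010-
  m5 ⊆ 0010- [E]
  m20 ⊆ -0100,101-0
  m22 ⊆ 101-0,1011-
  m24 ⊆ 11000 [E]
E = {0010-, 11000}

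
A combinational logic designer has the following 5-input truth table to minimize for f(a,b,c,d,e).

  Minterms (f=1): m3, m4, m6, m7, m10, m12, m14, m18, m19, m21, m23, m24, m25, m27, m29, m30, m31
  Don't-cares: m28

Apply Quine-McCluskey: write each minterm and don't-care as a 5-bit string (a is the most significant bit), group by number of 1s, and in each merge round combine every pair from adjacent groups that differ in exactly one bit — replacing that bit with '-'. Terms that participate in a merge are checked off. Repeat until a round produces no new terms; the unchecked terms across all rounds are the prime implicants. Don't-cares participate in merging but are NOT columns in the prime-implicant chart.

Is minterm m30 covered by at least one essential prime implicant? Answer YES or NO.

[col 0] 00011*, 00100*, 00110*, 00111*, 01010*, 01100*, 01110*, 10010*, 10011*, 10101*, 10111*, 11000*, 11001*, 11011*, 11100*, 11101*, 11110*, 11111*
[col 1] -0011*, -0111*, -1100*, -1110*, 0-100*, 0-110*, 00-11*, 001-0*, 0011-, 01-10, 011-0*, 1-011*, 1-101*, 1-111*, 10-11*, 1001-, 101-1*, 11-00*, 11-01*, 11-11*, 110-1*, 1100-*, 111-0*, 111-1*, 1110-*, 1111-*
[col 2] -0-11, -11-0, 0-1-0, 1--11, 1-1-1, 11--1, 11-0-, 111--
Prime implicants: -0-11, -11-0, 0-1-0, 0011-, 01-10, 1--11, 1-1-1, 1001-, 11--1, 11-0-, 111--
PI chart (minterm → PIs covering it):
  3 | -0-11  (sole → essential)
  4 | 0-1-0  (sole → essential)
  6 | 0-1-0,0011-
  7 | -0-11,0011-
  10 | 01-10  (sole → essential)
  12 | -11-0,0-1-0
  14 | -11-0,0-1-0,01-10
  18 | 1001-  (sole → essential)
  19 | -0-11,1--11,1001-
  21 | 1-1-1  (sole → essential)
  23 | -0-11,1--11,1-1-1
  24 | 11-0-  (sole → essential)
  25 | 11--1,11-0-
  27 | 1--11,11--1
  29 | 1-1-1,11--1,11-0-,111--
  30 | -11-0,111--
  31 | 1--11,1-1-1,11--1,111--
Essential prime implicants: -0-11, 0-1-0, 01-10, 1-1-1, 1001-, 11-0-

NO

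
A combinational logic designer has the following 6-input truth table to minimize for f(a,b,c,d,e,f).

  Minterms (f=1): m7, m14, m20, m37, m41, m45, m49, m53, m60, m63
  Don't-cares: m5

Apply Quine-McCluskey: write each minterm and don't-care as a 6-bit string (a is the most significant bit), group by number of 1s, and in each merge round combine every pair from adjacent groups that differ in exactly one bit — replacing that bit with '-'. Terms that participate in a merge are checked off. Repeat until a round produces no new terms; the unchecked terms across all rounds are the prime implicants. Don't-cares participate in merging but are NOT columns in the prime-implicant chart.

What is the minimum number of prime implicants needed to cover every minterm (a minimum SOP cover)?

8

[col 0] 000101*, 000111*, 001110, 010100, 100101*, 101001*, 101101*, 110001*, 110101*, 111100, 111111
[col 1] -00101, 0001-1, 1-0101, 10-101, 101-01, 110-01
Prime implicants: -00101, 0001-1, 001110, 010100, 1-0101, 10-101, 101-01, 110-01, 111100, 111111
PI chart (minterm → PIs covering it):
  7 | 0001-1  (sole → essential)
  14 | 001110  (sole → essential)
  20 | 010100  (sole → essential)
  37 | -00101,1-0101,10-101
  41 | 101-01  (sole → essential)
  45 | 10-101,101-01
  49 | 110-01  (sole → essential)
  53 | 1-0101,110-01
  60 | 111100  (sole → essential)
  63 | 111111  (sole → essential)
Essential prime implicants: 0001-1, 001110, 010100, 101-01, 110-01, 111100, 111111
Petrick residual → -00101
Minimum SOP uses 8 PIs: b'c'de'f + a'b'c'df + a'b'cdef' + a'bc'de'f' + ab'ce'f + abc'e'f + abcde'f' + abcdef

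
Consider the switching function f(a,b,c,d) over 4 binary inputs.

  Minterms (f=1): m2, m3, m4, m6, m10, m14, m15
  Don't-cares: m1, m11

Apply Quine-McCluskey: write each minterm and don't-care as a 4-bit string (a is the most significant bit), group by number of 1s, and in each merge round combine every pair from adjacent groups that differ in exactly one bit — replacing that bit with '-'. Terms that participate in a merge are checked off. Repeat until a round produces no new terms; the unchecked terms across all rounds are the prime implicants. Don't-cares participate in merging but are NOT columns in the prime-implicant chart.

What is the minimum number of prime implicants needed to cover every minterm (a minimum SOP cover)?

3

[col 0] 0001*, 0010*, 0011*, 0100*, 0110*, 1010*, 1011*, 1110*, 1111*
[col 1] -010*, -011*, -110*, 0-10*, 00-1, 001-*, 01-0, 1-10*, 1-11*, 101-*, 111-*
[col 2] --10, -01-, 1-1-
Prime implicants: --10, -01-, 00-1, 01-0, 1-1-
PI chart (minterm → PIs covering it):
  2 | --10,-01-
  3 | -01-,00-1
  4 | 01-0  (sole → essential)
  6 | --10,01-0
  10 | --10,-01-,1-1-
  14 | --10,1-1-
  15 | 1-1-  (sole → essential)
Essential prime implicants: 01-0, 1-1-
Petrick residual → -01-
Minimum SOP uses 3 PIs: b'c + a'bd' + ac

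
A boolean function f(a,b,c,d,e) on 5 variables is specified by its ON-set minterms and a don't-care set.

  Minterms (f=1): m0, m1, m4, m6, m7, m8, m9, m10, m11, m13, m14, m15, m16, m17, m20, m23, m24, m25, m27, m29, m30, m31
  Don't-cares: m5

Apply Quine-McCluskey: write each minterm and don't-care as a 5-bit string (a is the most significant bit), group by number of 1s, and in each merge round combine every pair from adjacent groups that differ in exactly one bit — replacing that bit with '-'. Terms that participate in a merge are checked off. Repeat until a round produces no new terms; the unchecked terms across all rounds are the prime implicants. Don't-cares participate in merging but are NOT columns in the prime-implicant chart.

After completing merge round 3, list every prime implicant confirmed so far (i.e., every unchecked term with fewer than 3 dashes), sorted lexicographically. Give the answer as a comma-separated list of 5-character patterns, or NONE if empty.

Round 0: 00000✓ 00001✓ 00100✓ 00101✓ 00110✓ 00111✓ 01000✓ 01001✓ 01010✓ 01011✓ 01101✓ 01110✓ 01111✓ 10000✓ 10001✓ 10100✓ 10111✓ 11000✓ 11001✓ 11011✓ 11101✓ 11110✓ 11111✓
Round 1: -0000✓ -0001✓ -0100✓ -0111✓ -1000✓ -1001✓ -1011✓ -1101✓ -1110✓ -1111✓ 0-000✓ 0-001✓ 0-101✓ 0-110✓ 0-111✓ 00-00✓ 00-01✓ 0000-✓ 001-0✓ 001-1✓ 0010-✓ 0011-✓ 01-01✓ 01-10✓ 01-11✓ 010-0✓ 010-1✓ 0100-✓ 0101-✓ 011-1✓ 0111-✓ 1-000✓ 1-001✓ 1-111✓ 10-00✓ 1000-✓ 11-01✓ 11-11✓ 110-1✓ 1100-✓ 111-1✓ 1111-✓
Round 2: --000✓ --001✓ --111 -0-00 -000-✓ -1-01✓ -1-11✓ -10-1✓ -100-✓ -11-1✓ -111- 0--01 0-00-✓ 0-1-1 0-11- 00-0- 001-- 01--1✓ 01-1- 010-- 1-00-✓ 11--1✓
Round 3: --00- -1--1
PIs = {--00-, --111, -0-00, -1--1, -111-, 0--01, 0-1-1, 0-11-, 00-0-, 001--, 01-1-, 010--}

--111, -0-00, -111-, 0--01, 0-1-1, 0-11-, 00-0-, 001--, 01-1-, 010--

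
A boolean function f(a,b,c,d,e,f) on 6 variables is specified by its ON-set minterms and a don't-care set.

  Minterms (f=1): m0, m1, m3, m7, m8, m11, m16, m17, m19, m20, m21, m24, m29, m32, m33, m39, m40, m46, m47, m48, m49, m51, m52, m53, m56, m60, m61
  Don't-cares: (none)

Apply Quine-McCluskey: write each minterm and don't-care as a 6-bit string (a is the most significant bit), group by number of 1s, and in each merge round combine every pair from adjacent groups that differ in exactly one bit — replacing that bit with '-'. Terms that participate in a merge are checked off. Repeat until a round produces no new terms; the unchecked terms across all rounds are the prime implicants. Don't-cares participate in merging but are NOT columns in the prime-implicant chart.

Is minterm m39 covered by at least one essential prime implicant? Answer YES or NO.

NO

size-2^0 implicants → 000000(✓)  000001(✓)  000011(✓)  000111(✓)  001000(✓)  001011(✓)  010000(✓)  010001(✓)  010011(✓)  010100(✓)  010101(✓)  011000(✓)  011101(✓)  100000(✓)  100001(✓)  100111(✓)  101000(✓)  101110(✓)  101111(✓)  110000(✓)  110001(✓)  110011(✓)  110100(✓)  110101(✓)  111000(✓)  111100(✓)  111101(✓)
size-2^1 implicants → -00000(✓)  -00001(✓)  -00111  -01000(✓)  -10000(✓)  -10001(✓)  -10011(✓)  -10100(✓)  -10101(✓)  -11000(✓)  -11101(✓)  0-0000(✓)  0-0001(✓)  0-0011(✓)  0-1000(✓)  00-000(✓)  00-011  000-11  0000-1(✓)  00000-(✓)  01-000(✓)  01-101(✓)  010-00(✓)  010-01(✓)  0100-1(✓)  01000-(✓)  01010-(✓)  1-0000(✓)  1-0001(✓)  1-1000(✓)  10-000(✓)  10-111  10000-(✓)  10111-  11-000(✓)  11-100(✓)  11-101(✓)  110-00(✓)  110-01(✓)  1100-1(✓)  11000-(✓)  11010-(✓)  111-00(✓)  11110-(✓)
size-2^2 implicants → --0000(✓)  --0001(✓)  --1000(✓)  -0-000(✓)  -0000-(✓)  -1-000(✓)  -1-101  -10-00(✓)  -10-01(✓)  -100-1  -1000-(✓)  -1010-(✓)  0--000(✓)  0-00-1  0-000-(✓)  010-0-(✓)  1--000(✓)  1-000-(✓)  11--00  11-10-  110-0-(✓)
size-2^3 implicants → ---000  --000-  -10-0-
Unchecked terms (primes): ---000, --000-, -00111, -1-101, -10-0-, -100-1, 0-00-1, 00-011, 000-11, 10-111, 10111-, 11--00, 11-10-
Minterm coverage:
  m0 ⊆ ---000,--000-
  m1 ⊆ --000-,0-00-1
  m3 ⊆ 0-00-1,00-011,000-11
  m7 ⊆ -00111,000-11
  m8 ⊆ ---000 [E]
  m11 ⊆ 00-011 [E]
  m16 ⊆ ---000,--000-,-10-0-
  m17 ⊆ --000-,-10-0-,-100-1,0-00-1
  m19 ⊆ -100-1,0-00-1
  m20 ⊆ -10-0- [E]
  m21 ⊆ -1-101,-10-0-
  m24 ⊆ ---000 [E]
  m29 ⊆ -1-101 [E]
  m32 ⊆ ---000,--000-
  m33 ⊆ --000- [E]
  m39 ⊆ -00111,10-111
  m40 ⊆ ---000 [E]
  m46 ⊆ 10111- [E]
  m47 ⊆ 10-111,10111-
  m48 ⊆ ---000,--000-,-10-0-,11--00
  m49 ⊆ --000-,-10-0-,-100-1
  m51 ⊆ -100-1 [E]
  m52 ⊆ -10-0-,11--00,11-10-
  m53 ⊆ -1-101,-10-0-,11-10-
  m56 ⊆ ---000,11--00
  m60 ⊆ 11--00,11-10-
  m61 ⊆ -1-101,11-10-
E = {---000, --000-, -1-101, -10-0-, -100-1, 00-011, 10111-}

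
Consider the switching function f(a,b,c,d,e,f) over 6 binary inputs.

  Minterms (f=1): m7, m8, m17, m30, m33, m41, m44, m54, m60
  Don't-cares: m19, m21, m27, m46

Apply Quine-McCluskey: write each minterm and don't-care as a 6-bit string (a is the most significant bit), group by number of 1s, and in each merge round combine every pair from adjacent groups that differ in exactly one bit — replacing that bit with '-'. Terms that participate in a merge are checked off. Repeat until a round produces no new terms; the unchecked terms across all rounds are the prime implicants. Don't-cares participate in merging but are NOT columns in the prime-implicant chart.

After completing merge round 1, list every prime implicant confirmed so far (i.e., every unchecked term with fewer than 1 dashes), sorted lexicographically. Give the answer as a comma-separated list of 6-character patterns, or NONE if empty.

000111, 001000, 011110, 110110

Round 0: 000111 001000 010001✓ 010011✓ 010101✓ 011011✓ 011110 100001✓ 101001✓ 101100✓ 101110✓ 110110 111100✓
Round 1: 01-011 010-01 0100-1 1-1100 10-001 1011-0
PIs = {000111, 001000, 01-011, 010-01, 0100-1, 011110, 1-1100, 10-001, 1011-0, 110110}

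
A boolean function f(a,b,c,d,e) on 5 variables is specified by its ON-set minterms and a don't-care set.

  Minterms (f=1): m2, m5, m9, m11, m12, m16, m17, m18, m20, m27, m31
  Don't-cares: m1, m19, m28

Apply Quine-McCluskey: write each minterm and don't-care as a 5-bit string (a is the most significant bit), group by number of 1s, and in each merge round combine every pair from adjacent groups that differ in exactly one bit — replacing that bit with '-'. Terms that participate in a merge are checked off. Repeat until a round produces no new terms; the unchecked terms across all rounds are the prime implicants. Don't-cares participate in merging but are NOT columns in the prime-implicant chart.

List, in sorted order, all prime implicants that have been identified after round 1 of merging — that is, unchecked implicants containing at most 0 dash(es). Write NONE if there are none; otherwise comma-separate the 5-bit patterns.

size-2^0 implicants → 00001(✓)  00010(✓)  00101(✓)  01001(✓)  01011(✓)  01100(✓)  10000(✓)  10001(✓)  10010(✓)  10011(✓)  10100(✓)  11011(✓)  11100(✓)  11111(✓)
size-2^1 implicants → -0001  -0010  -1011  -1100  0-001  00-01  010-1  1-011  1-100  10-00  100-0(✓)  100-1(✓)  1000-(✓)  1001-(✓)  11-11
size-2^2 implicants → 100--
Unchecked terms (primes): -0001, -0010, -1011, -1100, 0-001, 00-01, 010-1, 1-011, 1-100, 10-00, 100--, 11-11

NONE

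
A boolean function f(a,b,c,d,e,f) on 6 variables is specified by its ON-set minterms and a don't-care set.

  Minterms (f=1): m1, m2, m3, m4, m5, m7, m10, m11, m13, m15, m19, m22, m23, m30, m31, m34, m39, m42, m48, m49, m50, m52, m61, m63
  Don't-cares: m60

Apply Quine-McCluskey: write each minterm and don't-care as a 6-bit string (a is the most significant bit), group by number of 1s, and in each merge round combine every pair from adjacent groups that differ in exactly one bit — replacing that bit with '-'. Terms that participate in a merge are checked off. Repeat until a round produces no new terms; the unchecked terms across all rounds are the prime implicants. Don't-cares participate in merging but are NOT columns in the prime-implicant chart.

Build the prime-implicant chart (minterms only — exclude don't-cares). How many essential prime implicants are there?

size-2^0 implicants → 000001(✓)  000010(✓)  000011(✓)  000100(✓)  000101(✓)  000111(✓)  001010(✓)  001011(✓)  001101(✓)  001111(✓)  010011(✓)  010110(✓)  010111(✓)  011110(✓)  011111(✓)  100010(✓)  100111(✓)  101010(✓)  110000(✓)  110001(✓)  110010(✓)  110100(✓)  111100(✓)  111101(✓)  111111(✓)
size-2^1 implicants → -00010(✓)  -00111  -01010(✓)  -11111  0-0011(✓)  0-0111(✓)  0-1111(✓)  00-010(✓)  00-011(✓)  00-101(✓)  00-111(✓)  000-01(✓)  000-11(✓)  0000-1(✓)  00001-(✓)  0001-1(✓)  00010-  001-11(✓)  00101-(✓)  0011-1(✓)  01-110(✓)  01-111(✓)  010-11(✓)  01011-(✓)  01111-(✓)  1-0010  10-010(✓)  11-100  110-00  1100-0  11000-  1111-1  11110-
size-2^2 implicants → -0-010  0--111  0-0-11  00--11  00-01-  00-1-1  000--1  01-11-
Unchecked terms (primes): -0-010, -00111, -11111, 0--111, 0-0-11, 00--11, 00-01-, 00-1-1, 000--1, 00010-, 01-11-, 1-0010, 11-100, 110-00, 1100-0, 11000-, 1111-1, 11110-
Minterm coverage:
  m1 ⊆ 000--1 [E]
  m2 ⊆ -0-010,00-01-
  m3 ⊆ 0-0-11,00--11,00-01-,000--1
  m4 ⊆ 00010- [E]
  m5 ⊆ 00-1-1,000--1,00010-
  m7 ⊆ -00111,0--111,0-0-11,00--11,00-1-1,000--1
  m10 ⊆ -0-010,00-01-
  m11 ⊆ 00--11,00-01-
  m13 ⊆ 00-1-1 [E]
  m15 ⊆ 0--111,00--11,00-1-1
  m19 ⊆ 0-0-11 [E]
  m22 ⊆ 01-11- [E]
  m23 ⊆ 0--111,0-0-11,01-11-
  m30 ⊆ 01-11- [E]
  m31 ⊆ -11111,0--111,01-11-
  m34 ⊆ -0-010,1-0010
  m39 ⊆ -00111 [E]
  m42 ⊆ -0-010 [E]
  m48 ⊆ 110-00,1100-0,11000-
  m49 ⊆ 11000- [E]
  m50 ⊆ 1-0010,1100-0
  m52 ⊆ 11-100,110-00
  m61 ⊆ 1111-1,11110-
  m63 ⊆ -11111,1111-1
E = {-0-010, -00111, 0-0-11, 00-1-1, 000--1, 00010-, 01-11-, 11000-}

8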